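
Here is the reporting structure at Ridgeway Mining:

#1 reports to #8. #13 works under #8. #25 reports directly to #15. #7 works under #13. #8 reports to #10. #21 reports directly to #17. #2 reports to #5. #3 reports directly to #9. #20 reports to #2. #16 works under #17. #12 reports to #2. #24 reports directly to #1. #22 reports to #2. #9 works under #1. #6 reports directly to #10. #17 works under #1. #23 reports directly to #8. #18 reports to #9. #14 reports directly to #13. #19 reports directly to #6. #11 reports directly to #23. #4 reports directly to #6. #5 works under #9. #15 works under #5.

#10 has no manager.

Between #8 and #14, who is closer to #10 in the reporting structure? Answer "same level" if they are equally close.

#8 is 1 level below #10; #14 is 3. #8 is higher.

#8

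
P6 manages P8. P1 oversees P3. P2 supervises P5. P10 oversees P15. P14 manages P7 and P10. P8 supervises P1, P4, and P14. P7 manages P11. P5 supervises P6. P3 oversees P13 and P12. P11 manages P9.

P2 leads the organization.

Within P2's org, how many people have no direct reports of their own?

The people in P2's organization with no one reporting to them are P4, P15, P9, P12, P13. That is 5.

5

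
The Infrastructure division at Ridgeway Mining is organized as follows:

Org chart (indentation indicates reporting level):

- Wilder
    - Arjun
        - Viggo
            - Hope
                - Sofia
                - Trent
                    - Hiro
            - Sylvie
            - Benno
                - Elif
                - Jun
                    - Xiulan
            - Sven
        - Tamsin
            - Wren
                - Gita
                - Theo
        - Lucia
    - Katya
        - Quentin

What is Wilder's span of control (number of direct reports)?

Wilder directly manages Arjun, Katya. That is 2 direct reports.

2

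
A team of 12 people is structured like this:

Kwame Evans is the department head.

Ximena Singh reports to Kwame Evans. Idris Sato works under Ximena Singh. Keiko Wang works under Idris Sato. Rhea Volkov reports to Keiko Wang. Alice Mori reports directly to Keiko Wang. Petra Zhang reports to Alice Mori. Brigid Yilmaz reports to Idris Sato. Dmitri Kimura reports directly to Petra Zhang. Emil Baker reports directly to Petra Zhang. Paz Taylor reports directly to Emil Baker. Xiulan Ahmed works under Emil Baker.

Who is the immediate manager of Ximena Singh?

Kwame Evans

Ximena Singh reports directly to Kwame Evans.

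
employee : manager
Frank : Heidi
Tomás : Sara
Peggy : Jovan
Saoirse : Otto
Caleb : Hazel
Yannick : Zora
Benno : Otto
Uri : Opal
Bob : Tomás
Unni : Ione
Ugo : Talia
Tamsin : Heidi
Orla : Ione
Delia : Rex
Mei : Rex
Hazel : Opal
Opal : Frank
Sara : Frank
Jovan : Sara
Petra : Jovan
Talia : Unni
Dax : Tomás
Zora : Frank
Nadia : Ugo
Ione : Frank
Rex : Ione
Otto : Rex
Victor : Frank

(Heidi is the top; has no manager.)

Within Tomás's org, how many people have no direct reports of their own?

The people in Tomás's organization with no one reporting to them are Bob, Dax. That is 2.

2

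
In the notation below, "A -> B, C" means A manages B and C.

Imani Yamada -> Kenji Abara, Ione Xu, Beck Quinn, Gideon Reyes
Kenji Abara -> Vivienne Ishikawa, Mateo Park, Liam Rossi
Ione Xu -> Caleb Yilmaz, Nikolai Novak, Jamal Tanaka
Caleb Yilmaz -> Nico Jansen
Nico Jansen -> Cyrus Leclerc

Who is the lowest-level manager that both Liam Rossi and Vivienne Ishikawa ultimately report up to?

Kenji Abara

Liam Rossi's chain of managers is Kenji Abara, Imani Yamada. Vivienne Ishikawa's chain of managers is Kenji Abara, Imani Yamada. The first manager that appears in both chains is Kenji Abara.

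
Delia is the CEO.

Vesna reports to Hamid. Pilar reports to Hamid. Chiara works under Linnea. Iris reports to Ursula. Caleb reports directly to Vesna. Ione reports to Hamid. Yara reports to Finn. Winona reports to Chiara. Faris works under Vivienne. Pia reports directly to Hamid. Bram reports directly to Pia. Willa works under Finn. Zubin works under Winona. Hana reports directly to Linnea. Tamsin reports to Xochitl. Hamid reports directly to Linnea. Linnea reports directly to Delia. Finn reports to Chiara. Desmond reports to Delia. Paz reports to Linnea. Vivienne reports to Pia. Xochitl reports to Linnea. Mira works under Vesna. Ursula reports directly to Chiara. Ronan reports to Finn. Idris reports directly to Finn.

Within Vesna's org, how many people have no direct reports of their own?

The people in Vesna's organization with no one reporting to them are Mira, Caleb. That is 2.

2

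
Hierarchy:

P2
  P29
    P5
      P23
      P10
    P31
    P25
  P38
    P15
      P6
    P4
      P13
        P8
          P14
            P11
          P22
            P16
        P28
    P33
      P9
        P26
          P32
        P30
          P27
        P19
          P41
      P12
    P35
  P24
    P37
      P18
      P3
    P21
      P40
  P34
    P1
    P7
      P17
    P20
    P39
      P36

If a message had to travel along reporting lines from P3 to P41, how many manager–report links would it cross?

P3 is 3 levels below P2, and P41 is 5 levels below P2 (their lowest common manager). The shortest path runs up from P3 to P2 and back down to P41: 3 + 5 = 8 links.

8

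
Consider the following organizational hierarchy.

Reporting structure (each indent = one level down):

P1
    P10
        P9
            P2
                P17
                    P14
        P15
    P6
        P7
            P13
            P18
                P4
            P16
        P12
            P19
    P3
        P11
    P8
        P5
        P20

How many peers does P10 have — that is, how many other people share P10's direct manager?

3

P10 reports to P1. P1's other direct reports are P6, P3, P8 — 3 peers.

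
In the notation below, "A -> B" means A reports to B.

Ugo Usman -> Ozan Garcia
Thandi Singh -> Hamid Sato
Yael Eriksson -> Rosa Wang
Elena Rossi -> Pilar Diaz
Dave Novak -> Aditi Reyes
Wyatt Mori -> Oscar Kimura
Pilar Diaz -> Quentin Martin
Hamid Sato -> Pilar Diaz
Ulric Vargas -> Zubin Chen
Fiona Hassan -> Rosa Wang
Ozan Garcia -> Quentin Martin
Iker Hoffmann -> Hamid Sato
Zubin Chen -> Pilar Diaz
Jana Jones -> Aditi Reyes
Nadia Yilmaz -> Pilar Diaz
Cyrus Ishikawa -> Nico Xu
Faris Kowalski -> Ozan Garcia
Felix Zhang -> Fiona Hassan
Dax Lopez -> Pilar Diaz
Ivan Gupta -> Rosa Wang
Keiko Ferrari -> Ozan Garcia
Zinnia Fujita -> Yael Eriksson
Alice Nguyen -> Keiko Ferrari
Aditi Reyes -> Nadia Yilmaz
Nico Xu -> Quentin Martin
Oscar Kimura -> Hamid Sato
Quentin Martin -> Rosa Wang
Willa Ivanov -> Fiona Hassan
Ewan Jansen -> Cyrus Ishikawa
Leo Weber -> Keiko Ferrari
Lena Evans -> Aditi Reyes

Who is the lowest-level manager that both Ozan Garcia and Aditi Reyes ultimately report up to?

Quentin Martin

Ozan Garcia's chain of managers is Quentin Martin, Rosa Wang. Aditi Reyes's chain of managers is Nadia Yilmaz, Pilar Diaz, Quentin Martin, Rosa Wang. The first manager that appears in both chains is Quentin Martin.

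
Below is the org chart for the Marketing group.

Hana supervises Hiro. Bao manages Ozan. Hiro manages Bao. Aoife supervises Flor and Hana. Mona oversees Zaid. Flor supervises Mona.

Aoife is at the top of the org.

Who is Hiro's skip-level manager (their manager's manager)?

Aoife

Hiro reports to Hana, and Hana reports to Aoife. So Hiro's skip-level manager is Aoife.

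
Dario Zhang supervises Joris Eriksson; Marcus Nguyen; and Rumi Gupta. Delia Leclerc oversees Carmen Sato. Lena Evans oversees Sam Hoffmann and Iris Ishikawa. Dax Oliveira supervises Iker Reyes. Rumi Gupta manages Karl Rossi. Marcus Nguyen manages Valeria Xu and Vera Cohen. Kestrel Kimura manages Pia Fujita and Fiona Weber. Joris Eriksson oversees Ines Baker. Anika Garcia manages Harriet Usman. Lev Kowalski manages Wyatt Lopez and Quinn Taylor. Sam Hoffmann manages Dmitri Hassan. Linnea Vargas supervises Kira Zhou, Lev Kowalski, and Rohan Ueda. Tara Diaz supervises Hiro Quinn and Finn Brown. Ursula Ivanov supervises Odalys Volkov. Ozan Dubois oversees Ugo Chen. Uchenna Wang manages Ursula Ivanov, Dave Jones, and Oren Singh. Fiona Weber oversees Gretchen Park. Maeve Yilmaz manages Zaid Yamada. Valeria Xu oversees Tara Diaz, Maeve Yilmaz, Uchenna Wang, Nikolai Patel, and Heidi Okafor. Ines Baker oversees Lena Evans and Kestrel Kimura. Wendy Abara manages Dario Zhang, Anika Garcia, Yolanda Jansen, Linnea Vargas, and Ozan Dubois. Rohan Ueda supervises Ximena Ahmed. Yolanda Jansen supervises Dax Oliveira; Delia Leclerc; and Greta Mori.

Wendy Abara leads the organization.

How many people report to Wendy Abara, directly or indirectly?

Wendy Abara directly manages Dario Zhang, Anika Garcia, Yolanda Jansen, Linnea Vargas, Ozan Dubois. Under Dario Zhang: Rumi Gupta, Karl Rossi, Marcus Nguyen, Vera Cohen, Valeria Xu, Heidi Okafor, Nikolai Patel, Uchenna Wang, Oren Singh, Dave Jones, Ursula Ivanov, Odalys Volkov, Maeve Yilmaz, Zaid Yamada, Tara Diaz, Hiro Quinn, Finn Brown, Joris Eriksson, Ines Baker, Kestrel Kimura, Fiona Weber, Gretchen Park, Pia Fujita, Lena Evans, Iris Ishikawa, Sam Hoffmann, Dmitri Hassan (27). Under Anika Garcia: Harriet Usman (1). Under Yolanda Jansen: Greta Mori, Delia Leclerc, Carmen Sato, Dax Oliveira, Iker Reyes (5). Under Linnea Vargas: Rohan Ueda, Ximena Ahmed, Lev Kowalski, Wyatt Lopez, Quinn Taylor, Kira Zhou (6). Under Ozan Dubois: Ugo Chen (1). So Wendy Abara's organization is 5 direct reports plus everyone under them: 28 + 2 + 6 + 7 + 2 = 45.

45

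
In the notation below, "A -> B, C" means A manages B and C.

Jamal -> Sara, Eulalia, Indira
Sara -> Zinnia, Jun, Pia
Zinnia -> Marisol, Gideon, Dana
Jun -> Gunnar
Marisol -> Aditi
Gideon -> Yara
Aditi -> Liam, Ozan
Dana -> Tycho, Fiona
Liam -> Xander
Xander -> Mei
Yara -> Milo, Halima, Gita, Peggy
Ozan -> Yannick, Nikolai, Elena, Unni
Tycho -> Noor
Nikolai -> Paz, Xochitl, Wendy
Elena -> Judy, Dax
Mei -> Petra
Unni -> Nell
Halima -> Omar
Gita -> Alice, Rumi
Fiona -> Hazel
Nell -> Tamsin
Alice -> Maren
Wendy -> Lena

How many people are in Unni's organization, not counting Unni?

Unni directly manages Nell. Under Nell: Tamsin (1). That's 2 in total.

2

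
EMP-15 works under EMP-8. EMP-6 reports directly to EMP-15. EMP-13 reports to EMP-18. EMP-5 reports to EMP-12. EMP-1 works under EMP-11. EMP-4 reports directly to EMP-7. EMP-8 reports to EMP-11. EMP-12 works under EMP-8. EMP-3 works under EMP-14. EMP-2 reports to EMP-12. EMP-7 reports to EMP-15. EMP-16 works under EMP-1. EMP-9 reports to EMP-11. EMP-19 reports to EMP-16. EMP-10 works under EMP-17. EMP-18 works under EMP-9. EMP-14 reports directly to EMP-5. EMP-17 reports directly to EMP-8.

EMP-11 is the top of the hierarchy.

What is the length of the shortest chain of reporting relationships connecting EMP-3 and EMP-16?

EMP-3 is 5 levels below EMP-11, and EMP-16 is 2 levels below EMP-11 (their lowest common manager). The shortest path runs up from EMP-3 to EMP-11 and back down to EMP-16: 5 + 2 = 7 links.

7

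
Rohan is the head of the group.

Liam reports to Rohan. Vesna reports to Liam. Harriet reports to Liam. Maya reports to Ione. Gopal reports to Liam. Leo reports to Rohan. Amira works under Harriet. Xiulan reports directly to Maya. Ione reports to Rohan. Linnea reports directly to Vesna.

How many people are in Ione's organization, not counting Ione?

Ione directly manages Maya. Under Maya: Xiulan (1). That's 2 in total.

2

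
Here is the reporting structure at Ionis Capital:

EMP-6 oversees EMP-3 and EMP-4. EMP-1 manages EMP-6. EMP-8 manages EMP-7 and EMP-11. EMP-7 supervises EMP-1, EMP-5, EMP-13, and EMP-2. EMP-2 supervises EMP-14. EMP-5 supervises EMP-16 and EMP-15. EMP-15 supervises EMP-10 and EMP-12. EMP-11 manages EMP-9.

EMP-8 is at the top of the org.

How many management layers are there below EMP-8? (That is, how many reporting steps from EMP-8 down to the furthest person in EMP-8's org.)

4

The longest chain under EMP-8 runs EMP-8 → EMP-7 → EMP-5 → EMP-15 → EMP-12, which is 4 levels below EMP-8.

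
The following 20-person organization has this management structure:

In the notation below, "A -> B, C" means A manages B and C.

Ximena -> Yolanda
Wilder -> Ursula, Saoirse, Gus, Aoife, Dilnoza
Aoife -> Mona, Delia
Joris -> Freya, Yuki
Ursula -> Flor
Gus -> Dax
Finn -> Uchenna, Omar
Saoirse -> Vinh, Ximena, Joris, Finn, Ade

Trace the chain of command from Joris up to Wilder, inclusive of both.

Joris reports to Saoirse. Saoirse reports to Wilder. Wilder is at the top.

Joris -> Saoirse -> Wilder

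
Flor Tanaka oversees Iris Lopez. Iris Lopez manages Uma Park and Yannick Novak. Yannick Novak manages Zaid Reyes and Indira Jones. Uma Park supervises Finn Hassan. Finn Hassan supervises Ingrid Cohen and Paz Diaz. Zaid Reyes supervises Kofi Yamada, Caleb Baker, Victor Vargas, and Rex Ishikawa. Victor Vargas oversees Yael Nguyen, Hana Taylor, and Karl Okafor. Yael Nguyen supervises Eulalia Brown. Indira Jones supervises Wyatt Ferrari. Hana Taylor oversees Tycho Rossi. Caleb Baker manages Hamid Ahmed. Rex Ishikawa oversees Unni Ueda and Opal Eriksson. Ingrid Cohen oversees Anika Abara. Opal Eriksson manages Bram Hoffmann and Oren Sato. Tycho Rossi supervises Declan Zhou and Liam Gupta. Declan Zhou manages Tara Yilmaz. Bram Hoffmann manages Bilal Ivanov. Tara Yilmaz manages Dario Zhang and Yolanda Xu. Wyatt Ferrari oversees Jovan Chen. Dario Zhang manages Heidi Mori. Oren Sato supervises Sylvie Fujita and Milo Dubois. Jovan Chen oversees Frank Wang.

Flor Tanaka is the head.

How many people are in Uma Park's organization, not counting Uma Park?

4

Uma Park directly manages Finn Hassan. Under Finn Hassan: Ingrid Cohen, Anika Abara, Paz Diaz (3). That's 4 in total.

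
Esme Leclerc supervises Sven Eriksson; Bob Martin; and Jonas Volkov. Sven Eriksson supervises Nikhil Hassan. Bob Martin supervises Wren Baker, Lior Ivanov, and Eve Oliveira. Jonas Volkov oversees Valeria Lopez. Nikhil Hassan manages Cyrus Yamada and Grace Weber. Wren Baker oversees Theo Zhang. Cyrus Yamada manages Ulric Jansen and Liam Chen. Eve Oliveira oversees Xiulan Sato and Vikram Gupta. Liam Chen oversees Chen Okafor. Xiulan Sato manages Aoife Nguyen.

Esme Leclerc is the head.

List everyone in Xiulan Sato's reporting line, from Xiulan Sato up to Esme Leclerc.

Xiulan Sato -> Eve Oliveira -> Bob Martin -> Esme Leclerc

Xiulan Sato reports to Eve Oliveira. Eve Oliveira reports to Bob Martin. Bob Martin reports to Esme Leclerc. Esme Leclerc is at the top.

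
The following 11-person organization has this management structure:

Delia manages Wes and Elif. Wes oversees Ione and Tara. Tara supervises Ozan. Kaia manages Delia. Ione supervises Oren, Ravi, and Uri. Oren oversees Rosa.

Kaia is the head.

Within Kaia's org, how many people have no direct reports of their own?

5

The people in Kaia's organization with no one reporting to them are Elif, Ozan, Uri, Ravi, Rosa. That is 5.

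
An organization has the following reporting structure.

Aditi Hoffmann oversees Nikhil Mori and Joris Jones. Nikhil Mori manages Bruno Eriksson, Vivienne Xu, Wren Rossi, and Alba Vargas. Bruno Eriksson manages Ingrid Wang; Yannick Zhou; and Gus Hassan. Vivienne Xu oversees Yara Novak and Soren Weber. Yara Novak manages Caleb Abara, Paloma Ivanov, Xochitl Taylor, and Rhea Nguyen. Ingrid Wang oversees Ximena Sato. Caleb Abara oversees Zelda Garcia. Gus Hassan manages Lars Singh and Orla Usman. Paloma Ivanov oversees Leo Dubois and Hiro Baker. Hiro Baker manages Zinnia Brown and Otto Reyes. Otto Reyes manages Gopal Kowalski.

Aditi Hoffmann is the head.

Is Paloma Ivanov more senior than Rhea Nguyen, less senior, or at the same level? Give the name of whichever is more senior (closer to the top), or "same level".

same level

Both Paloma Ivanov and Rhea Nguyen are 4 levels below Aditi Hoffmann.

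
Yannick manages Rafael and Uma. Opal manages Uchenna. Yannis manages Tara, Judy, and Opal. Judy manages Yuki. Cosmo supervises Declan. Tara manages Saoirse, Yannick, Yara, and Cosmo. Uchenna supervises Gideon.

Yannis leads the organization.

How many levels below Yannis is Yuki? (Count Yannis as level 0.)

2

Chain from Yuki up to Yannis: Yuki → Judy → Yannis. That is 2 steps up, so Yuki is 2 levels below Yannis.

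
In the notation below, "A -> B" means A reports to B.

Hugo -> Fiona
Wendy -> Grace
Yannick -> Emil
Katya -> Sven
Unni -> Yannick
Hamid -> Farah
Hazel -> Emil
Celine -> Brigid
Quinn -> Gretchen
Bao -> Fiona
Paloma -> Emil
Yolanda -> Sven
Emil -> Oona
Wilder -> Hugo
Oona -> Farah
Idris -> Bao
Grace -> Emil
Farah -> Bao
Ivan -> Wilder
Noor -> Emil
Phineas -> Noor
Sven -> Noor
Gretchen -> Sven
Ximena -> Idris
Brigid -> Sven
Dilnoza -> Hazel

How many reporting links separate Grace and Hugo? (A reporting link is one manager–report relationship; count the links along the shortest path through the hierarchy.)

Grace is 5 levels below Fiona, and Hugo is 1 level below Fiona (their lowest common manager). The shortest path runs up from Grace to Fiona and back down to Hugo: 5 + 1 = 6 links.

6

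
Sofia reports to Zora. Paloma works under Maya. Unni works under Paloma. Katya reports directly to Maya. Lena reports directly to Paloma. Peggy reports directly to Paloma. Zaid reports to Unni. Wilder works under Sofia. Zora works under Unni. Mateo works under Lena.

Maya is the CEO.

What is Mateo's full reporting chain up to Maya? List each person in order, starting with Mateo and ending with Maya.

Mateo reports to Lena. Lena reports to Paloma. Paloma reports to Maya. Maya is at the top.

Mateo -> Lena -> Paloma -> Maya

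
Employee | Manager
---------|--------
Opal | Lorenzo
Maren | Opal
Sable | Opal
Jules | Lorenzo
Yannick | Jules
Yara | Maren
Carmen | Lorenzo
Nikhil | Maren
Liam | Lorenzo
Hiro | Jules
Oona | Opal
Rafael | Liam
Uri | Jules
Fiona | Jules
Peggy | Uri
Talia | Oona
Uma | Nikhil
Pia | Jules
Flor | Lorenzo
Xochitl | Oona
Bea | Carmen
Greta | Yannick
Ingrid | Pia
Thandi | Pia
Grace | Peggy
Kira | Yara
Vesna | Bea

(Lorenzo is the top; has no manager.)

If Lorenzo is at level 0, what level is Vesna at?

3

Chain from Vesna up to Lorenzo: Vesna → Bea → Carmen → Lorenzo. That is 3 steps up, so Vesna is 3 levels below Lorenzo.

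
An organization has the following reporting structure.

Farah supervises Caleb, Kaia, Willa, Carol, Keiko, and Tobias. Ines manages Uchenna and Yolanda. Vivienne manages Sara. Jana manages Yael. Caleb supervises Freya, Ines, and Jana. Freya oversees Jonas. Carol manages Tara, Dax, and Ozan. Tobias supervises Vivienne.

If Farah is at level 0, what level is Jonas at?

3

Chain from Jonas up to Farah: Jonas → Freya → Caleb → Farah. That is 3 steps up, so Jonas is 3 levels below Farah.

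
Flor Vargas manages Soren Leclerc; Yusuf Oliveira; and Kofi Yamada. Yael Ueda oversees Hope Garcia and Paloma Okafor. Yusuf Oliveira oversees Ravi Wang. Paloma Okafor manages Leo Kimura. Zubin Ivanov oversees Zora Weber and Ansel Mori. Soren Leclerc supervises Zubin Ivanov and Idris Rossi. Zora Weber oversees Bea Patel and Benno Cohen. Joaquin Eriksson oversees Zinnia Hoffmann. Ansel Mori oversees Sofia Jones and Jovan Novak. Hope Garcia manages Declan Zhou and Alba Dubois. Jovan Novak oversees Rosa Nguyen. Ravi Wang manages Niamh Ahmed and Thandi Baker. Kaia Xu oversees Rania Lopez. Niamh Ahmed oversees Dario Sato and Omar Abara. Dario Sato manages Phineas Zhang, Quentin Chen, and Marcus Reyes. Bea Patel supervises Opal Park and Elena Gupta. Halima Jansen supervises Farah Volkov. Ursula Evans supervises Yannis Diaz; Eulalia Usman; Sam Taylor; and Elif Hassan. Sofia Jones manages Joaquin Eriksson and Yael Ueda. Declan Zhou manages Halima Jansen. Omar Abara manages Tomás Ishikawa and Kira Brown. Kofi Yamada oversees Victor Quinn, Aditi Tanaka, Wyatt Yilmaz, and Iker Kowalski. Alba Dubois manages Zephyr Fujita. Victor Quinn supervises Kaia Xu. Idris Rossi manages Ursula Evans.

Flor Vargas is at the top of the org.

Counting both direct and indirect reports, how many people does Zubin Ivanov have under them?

Zubin Ivanov directly manages Zora Weber, Ansel Mori. Under Zora Weber: Benno Cohen, Bea Patel, Elena Gupta, Opal Park (4). Under Ansel Mori: Jovan Novak, Rosa Nguyen, Sofia Jones, Yael Ueda, Paloma Okafor, Leo Kimura, Hope Garcia, Alba Dubois, Zephyr Fujita, Declan Zhou, Halima Jansen, Farah Volkov, Joaquin Eriksson, Zinnia Hoffmann (14). So Zubin Ivanov's organization is 2 direct reports plus everyone under them: 5 + 15 = 20.

20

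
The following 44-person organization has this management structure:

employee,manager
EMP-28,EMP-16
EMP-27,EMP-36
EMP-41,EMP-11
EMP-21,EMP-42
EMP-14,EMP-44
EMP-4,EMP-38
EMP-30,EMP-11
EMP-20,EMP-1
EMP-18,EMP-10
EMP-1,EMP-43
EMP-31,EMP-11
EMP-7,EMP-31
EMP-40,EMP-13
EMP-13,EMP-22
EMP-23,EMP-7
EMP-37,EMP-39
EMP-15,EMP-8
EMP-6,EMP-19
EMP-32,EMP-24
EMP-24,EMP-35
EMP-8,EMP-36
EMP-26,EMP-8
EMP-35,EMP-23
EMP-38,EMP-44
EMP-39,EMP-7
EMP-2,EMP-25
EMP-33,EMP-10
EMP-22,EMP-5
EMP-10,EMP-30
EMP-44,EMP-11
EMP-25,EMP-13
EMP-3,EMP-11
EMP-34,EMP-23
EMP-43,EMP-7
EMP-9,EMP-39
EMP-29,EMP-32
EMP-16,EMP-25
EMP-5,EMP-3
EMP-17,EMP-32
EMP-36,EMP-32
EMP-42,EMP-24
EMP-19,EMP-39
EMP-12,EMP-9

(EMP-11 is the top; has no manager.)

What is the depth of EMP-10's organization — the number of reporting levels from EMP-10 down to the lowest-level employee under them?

1

The longest chain under EMP-10 runs EMP-10 → EMP-18, which is 1 level below EMP-10.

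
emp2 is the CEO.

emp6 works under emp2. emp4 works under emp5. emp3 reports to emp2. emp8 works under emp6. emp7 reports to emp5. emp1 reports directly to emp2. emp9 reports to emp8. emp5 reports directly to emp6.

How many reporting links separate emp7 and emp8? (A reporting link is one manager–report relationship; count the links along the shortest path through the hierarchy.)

emp7 is 2 levels below emp6, and emp8 is 1 level below emp6 (their lowest common manager). The shortest path runs up from emp7 to emp6 and back down to emp8: 2 + 1 = 3 links.

3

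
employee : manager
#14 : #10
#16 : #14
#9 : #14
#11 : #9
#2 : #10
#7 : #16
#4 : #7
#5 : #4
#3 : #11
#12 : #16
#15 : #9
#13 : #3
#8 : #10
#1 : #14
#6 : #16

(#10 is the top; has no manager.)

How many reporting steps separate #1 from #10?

2

Chain from #1 up to #10: #1 → #14 → #10. That is 2 steps up, so #1 is 2 levels below #10.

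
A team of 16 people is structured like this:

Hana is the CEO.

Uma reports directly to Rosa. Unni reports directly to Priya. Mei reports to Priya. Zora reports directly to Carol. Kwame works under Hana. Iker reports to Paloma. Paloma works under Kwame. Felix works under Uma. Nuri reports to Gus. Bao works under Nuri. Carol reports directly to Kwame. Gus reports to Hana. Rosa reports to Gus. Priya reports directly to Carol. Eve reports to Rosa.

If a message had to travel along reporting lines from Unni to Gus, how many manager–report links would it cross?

Unni is 4 levels below Hana, and Gus is 1 level below Hana (their lowest common manager). The shortest path runs up from Unni to Hana and back down to Gus: 4 + 1 = 5 links.

5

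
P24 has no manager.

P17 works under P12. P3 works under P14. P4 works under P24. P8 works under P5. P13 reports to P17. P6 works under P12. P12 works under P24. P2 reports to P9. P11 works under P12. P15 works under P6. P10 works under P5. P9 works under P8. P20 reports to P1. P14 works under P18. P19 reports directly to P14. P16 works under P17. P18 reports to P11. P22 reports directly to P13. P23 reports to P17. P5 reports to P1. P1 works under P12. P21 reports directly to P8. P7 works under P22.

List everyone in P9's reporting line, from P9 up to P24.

P9 -> P8 -> P5 -> P1 -> P12 -> P24

P9 reports to P8. P8 reports to P5. P5 reports to P1. P1 reports to P12. P12 reports to P24. P24 is at the top.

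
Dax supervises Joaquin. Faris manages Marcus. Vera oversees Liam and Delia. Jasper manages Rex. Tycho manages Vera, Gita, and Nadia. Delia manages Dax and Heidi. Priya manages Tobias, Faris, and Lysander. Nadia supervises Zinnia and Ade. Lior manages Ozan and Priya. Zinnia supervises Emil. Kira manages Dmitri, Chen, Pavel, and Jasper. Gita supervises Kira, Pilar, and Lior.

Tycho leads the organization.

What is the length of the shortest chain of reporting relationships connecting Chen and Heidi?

Chen is 3 levels below Tycho, and Heidi is 3 levels below Tycho (their lowest common manager). The shortest path runs up from Chen to Tycho and back down to Heidi: 3 + 3 = 6 links.

6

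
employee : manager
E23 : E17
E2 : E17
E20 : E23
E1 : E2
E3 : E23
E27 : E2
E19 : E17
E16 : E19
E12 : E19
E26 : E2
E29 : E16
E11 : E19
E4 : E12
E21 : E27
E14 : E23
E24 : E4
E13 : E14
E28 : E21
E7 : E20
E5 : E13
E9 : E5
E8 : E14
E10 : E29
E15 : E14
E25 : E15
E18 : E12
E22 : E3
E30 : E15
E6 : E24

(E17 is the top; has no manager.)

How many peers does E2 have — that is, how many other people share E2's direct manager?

E2 reports to E17. E17's other direct reports are E23, E19 — 2 peers.

2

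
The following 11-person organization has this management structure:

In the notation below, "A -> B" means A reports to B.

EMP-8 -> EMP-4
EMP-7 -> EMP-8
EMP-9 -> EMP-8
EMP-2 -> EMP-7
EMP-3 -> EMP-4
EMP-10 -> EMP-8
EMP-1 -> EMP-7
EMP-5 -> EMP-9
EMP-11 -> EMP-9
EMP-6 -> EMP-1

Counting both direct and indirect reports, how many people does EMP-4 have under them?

10

EMP-4 directly manages EMP-8, EMP-3. Under EMP-8: EMP-10, EMP-9, EMP-11, EMP-5, EMP-7, EMP-1, EMP-6, EMP-2 (8). EMP-3 has no reports. So EMP-4's organization is 2 direct reports plus everyone under them: 9 + 1 = 10.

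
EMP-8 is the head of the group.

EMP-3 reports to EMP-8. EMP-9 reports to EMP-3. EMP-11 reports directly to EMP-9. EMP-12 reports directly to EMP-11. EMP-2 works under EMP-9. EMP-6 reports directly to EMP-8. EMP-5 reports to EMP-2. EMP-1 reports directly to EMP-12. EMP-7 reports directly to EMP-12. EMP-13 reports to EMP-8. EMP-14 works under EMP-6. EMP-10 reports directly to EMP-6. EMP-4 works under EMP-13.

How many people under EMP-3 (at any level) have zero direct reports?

3

The people in EMP-3's organization with no one reporting to them are EMP-5, EMP-7, EMP-1. That is 3.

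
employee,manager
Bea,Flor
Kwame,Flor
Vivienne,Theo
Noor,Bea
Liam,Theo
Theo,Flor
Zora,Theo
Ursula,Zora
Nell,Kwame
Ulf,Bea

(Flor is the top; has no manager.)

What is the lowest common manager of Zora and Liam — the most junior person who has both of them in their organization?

Theo

Zora's chain of managers is Theo, Flor. Liam's chain of managers is Theo, Flor. The first manager that appears in both chains is Theo.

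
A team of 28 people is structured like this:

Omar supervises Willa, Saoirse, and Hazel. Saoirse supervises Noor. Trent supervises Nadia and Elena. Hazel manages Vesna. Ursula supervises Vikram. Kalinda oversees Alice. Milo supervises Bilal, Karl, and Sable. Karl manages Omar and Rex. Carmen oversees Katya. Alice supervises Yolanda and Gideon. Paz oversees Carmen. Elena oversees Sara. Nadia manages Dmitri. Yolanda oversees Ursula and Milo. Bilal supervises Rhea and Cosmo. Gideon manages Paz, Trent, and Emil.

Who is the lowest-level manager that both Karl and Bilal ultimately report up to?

Milo

Karl's chain of managers is Milo, Yolanda, Alice, Kalinda. Bilal's chain of managers is Milo, Yolanda, Alice, Kalinda. The first manager that appears in both chains is Milo.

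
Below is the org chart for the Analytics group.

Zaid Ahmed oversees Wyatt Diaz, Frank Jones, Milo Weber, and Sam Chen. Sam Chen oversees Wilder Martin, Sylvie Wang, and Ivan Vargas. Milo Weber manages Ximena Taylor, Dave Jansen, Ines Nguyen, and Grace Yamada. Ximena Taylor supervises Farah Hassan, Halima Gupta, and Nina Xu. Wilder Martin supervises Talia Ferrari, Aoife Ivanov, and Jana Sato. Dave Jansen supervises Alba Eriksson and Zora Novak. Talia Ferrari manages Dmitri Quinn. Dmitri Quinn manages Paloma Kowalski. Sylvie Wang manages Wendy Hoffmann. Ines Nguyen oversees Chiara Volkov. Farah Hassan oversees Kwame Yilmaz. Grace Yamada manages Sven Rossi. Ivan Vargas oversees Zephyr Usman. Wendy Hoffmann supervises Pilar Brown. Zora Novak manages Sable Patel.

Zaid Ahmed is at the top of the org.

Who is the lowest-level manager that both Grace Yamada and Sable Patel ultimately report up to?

Milo Weber

Grace Yamada's chain of managers is Milo Weber, Zaid Ahmed. Sable Patel's chain of managers is Zora Novak, Dave Jansen, Milo Weber, Zaid Ahmed. The first manager that appears in both chains is Milo Weber.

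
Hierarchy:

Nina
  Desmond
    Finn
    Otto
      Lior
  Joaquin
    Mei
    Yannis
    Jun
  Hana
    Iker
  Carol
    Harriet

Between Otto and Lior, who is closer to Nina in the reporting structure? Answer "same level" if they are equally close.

Otto is 2 levels below Nina; Lior is 3. Otto is higher.

Otto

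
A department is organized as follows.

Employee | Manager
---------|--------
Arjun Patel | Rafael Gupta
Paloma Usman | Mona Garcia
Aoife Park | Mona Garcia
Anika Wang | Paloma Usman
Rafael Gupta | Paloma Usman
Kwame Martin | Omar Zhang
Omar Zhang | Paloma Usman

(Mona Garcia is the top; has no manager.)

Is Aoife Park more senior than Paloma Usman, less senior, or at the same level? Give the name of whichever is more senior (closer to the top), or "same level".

Both Aoife Park and Paloma Usman are 1 level below Mona Garcia.

same level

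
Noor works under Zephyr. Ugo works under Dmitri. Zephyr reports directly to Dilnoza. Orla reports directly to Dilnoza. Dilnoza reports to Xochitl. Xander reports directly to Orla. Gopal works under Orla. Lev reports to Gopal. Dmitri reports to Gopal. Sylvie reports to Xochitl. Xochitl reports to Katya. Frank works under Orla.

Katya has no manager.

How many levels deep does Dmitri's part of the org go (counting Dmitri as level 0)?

The longest chain under Dmitri runs Dmitri → Ugo, which is 1 level below Dmitri.

1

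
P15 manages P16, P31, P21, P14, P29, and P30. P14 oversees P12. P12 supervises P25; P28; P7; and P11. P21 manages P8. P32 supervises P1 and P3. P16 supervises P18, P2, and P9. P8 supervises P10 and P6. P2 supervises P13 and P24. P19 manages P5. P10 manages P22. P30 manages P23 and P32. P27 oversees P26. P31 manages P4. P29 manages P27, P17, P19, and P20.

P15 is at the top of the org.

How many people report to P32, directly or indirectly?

2

P32 directly manages P1, P3. P1 has no reports. P3 has no reports. So P32's organization is 2 direct reports plus everyone under them: 1 + 1 = 2.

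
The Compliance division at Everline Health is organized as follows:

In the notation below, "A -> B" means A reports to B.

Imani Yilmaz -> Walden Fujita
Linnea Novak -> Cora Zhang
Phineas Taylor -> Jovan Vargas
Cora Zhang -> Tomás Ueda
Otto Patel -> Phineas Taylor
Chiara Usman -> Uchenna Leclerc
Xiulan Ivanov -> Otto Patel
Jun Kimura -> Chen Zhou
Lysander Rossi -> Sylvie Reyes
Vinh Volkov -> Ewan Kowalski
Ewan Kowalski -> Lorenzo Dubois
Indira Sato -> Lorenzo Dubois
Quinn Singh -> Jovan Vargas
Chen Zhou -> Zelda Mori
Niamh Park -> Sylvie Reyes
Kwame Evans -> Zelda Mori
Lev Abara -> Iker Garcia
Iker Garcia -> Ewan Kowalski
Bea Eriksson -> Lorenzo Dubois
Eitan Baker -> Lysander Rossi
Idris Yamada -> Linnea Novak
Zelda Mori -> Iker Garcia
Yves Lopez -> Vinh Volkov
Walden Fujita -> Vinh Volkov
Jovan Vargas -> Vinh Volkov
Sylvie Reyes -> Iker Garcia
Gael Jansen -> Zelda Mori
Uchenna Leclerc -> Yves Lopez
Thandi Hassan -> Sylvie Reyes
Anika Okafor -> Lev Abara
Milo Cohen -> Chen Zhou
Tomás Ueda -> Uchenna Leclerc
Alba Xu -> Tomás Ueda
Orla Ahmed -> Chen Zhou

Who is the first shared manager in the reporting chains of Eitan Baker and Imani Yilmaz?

Ewan Kowalski

Eitan Baker's chain of managers is Lysander Rossi, Sylvie Reyes, Iker Garcia, Ewan Kowalski, Lorenzo Dubois. Imani Yilmaz's chain of managers is Walden Fujita, Vinh Volkov, Ewan Kowalski, Lorenzo Dubois. The first manager that appears in both chains is Ewan Kowalski.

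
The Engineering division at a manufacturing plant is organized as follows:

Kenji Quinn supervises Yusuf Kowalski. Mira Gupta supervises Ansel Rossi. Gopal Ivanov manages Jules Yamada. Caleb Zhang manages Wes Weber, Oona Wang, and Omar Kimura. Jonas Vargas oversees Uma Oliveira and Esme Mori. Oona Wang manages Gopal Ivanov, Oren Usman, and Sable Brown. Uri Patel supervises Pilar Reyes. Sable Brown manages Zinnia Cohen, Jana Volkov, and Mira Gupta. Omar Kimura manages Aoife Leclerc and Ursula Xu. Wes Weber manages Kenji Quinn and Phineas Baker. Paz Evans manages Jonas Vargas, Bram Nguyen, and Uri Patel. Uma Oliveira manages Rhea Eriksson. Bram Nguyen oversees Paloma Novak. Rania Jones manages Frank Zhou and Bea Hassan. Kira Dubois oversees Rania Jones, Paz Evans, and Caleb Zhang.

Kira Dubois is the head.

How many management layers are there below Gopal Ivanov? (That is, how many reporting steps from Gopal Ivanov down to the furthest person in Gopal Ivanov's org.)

1

The longest chain under Gopal Ivanov runs Gopal Ivanov → Jules Yamada, which is 1 level below Gopal Ivanov.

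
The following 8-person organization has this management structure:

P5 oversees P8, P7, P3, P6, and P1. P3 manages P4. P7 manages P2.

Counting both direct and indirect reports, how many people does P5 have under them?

P5 directly manages P3, P7, P1, P6, P8. Under P3: P4 (1). Under P7: P2 (1). P1 has no reports. P6 has no reports. P8 has no reports. So P5's organization is 5 direct reports plus everyone under them: 2 + 2 + 1 + 1 + 1 = 7.

7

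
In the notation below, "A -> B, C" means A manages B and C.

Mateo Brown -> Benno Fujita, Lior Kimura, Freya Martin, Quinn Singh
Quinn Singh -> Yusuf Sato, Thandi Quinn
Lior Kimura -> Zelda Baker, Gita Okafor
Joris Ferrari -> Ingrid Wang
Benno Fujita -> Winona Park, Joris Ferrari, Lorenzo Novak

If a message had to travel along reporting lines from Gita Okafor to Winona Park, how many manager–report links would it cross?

4

Gita Okafor is 2 levels below Mateo Brown, and Winona Park is 2 levels below Mateo Brown (their lowest common manager). The shortest path runs up from Gita Okafor to Mateo Brown and back down to Winona Park: 2 + 2 = 4 links.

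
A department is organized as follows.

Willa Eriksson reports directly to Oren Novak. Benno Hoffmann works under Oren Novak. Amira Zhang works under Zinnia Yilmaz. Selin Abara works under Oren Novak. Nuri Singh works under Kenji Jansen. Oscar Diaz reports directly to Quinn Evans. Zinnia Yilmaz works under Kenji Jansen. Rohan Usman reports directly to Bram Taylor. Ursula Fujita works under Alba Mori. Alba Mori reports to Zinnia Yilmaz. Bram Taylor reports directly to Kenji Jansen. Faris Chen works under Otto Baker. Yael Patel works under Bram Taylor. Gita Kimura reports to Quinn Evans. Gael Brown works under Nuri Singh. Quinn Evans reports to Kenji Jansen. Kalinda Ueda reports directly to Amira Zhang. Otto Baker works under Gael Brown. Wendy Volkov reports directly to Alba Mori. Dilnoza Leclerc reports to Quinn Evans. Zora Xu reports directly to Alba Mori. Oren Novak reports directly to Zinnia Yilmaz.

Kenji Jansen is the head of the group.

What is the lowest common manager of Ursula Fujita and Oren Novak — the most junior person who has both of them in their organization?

Ursula Fujita's chain of managers is Alba Mori, Zinnia Yilmaz, Kenji Jansen. Oren Novak's chain of managers is Zinnia Yilmaz, Kenji Jansen. The first manager that appears in both chains is Zinnia Yilmaz.

Zinnia Yilmaz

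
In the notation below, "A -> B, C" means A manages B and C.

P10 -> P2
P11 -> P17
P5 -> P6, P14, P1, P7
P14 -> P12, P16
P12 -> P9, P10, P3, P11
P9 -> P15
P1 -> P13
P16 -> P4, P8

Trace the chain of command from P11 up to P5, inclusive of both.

P11 reports to P12. P12 reports to P14. P14 reports to P5. P5 is at the top.

P11 -> P12 -> P14 -> P5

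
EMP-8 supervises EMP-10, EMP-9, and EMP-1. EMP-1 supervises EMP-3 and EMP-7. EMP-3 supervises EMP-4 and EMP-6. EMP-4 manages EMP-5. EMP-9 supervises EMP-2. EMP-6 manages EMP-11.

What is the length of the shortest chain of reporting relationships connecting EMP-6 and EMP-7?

EMP-6 is 2 levels below EMP-1, and EMP-7 is 1 level below EMP-1 (their lowest common manager). The shortest path runs up from EMP-6 to EMP-1 and back down to EMP-7: 2 + 1 = 3 links.

3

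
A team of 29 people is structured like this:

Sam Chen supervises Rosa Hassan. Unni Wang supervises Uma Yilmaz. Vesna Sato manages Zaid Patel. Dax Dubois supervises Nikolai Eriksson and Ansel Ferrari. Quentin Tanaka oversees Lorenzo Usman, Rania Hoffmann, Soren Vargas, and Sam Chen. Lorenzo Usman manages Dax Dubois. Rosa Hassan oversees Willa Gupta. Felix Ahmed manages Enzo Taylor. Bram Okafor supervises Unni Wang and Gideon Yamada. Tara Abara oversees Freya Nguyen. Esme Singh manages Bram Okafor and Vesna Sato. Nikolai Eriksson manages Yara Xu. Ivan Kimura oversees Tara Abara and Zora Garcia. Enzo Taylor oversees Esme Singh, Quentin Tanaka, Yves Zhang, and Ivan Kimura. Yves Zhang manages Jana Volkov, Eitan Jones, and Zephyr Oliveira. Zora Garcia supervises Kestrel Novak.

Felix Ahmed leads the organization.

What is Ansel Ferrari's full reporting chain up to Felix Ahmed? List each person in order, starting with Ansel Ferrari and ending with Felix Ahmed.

Ansel Ferrari reports to Dax Dubois. Dax Dubois reports to Lorenzo Usman. Lorenzo Usman reports to Quentin Tanaka. Quentin Tanaka reports to Enzo Taylor. Enzo Taylor reports to Felix Ahmed. Felix Ahmed is at the top.

Ansel Ferrari -> Dax Dubois -> Lorenzo Usman -> Quentin Tanaka -> Enzo Taylor -> Felix Ahmed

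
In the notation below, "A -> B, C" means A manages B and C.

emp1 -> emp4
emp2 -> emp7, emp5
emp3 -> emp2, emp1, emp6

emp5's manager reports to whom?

emp5 reports to emp2, and emp2 reports to emp3. So emp5's skip-level manager is emp3.

emp3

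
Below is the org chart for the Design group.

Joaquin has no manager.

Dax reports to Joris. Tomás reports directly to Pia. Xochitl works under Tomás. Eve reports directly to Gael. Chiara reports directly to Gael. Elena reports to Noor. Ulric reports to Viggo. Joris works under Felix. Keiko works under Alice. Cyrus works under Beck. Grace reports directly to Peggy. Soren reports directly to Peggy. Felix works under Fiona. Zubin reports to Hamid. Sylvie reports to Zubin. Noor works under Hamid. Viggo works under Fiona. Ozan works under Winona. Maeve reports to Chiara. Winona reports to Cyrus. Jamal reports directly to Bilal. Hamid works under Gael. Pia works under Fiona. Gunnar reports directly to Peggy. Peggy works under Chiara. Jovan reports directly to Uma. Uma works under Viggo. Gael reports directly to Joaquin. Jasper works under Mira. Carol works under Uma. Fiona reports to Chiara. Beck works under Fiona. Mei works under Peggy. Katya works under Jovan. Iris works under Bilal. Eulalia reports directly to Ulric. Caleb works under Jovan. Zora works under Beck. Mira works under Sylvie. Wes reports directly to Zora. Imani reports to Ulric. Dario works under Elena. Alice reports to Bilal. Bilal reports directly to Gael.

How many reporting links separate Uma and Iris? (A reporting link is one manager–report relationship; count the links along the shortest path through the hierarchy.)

6

Uma is 4 levels below Gael, and Iris is 2 levels below Gael (their lowest common manager). The shortest path runs up from Uma to Gael and back down to Iris: 4 + 2 = 6 links.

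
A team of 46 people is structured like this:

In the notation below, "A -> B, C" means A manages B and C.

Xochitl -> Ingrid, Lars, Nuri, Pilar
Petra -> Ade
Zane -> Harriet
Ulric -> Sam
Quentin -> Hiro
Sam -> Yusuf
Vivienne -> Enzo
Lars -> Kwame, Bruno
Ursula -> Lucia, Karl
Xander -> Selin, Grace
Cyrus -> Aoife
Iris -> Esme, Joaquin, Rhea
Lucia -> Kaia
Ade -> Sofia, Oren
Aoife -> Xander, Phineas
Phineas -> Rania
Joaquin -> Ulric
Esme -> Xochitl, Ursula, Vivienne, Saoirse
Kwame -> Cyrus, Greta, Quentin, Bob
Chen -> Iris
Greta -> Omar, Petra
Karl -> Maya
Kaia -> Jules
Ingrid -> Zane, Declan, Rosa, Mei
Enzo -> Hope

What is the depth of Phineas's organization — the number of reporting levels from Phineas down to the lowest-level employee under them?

1

The longest chain under Phineas runs Phineas → Rania, which is 1 level below Phineas.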